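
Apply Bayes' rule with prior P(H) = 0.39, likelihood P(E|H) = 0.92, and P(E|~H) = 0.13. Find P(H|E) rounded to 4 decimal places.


Step 1: Compute marginal P(E) = P(E|H)P(H) + P(E|~H)P(~H)
= 0.92*0.39 + 0.13*0.61 = 0.4381
Step 2: P(H|E) = P(E|H)P(H)/P(E) = 0.3588/0.4381
= 0.819

0.819


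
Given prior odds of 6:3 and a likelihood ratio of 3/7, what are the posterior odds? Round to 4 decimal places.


Posterior odds = prior odds * LR
Prior odds = 6/3 = 2.0
LR = 3/7 = 0.4286
Posterior odds = 2.0 * 0.4286 = 0.8571

0.8571


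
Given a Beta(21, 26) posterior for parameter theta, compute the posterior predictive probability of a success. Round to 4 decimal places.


For a Beta-Bernoulli model, the predictive probability is the mean:
P(success) = 21/(21+26) = 21/47 = 0.4468

0.4468


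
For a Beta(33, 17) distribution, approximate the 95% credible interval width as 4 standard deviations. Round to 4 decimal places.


Variance of Beta(a,b) = ab / ((a+b)^2 * (a+b+1))
= 33*17 / ((50)^2 * 51)
= 0.0044
SD = sqrt(0.0044) = 0.0663
Width = 4 * SD = 0.2653

0.2653


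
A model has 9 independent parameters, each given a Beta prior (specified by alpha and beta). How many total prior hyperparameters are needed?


Each Beta prior needs 2 hyperparameters (alpha and beta).
Total = 2 * 9 = 18

18


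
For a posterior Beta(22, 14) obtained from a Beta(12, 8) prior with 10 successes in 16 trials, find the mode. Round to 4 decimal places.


Mode = (alpha - 1) / (alpha + beta - 2)
= 21 / 34
= 0.6176

0.6176


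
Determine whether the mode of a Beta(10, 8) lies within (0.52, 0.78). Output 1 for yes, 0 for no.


First find the mode: (a-1)/(a+b-2) = 0.5625
Is 0.5625 in (0.52, 0.78)? 1

1


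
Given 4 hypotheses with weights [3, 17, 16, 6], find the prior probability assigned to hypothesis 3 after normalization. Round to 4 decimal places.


To normalize, divide each weight by the sum of all weights.
Sum = 42
Prior(H3) = 16/42 = 0.381

0.381


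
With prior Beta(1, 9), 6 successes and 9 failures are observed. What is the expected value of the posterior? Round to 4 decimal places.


Posterior = Beta(7, 18)
E[theta] = alpha/(alpha+beta)
= 7/25 = 0.28

0.28


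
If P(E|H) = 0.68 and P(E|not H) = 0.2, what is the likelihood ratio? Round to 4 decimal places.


Likelihood ratio = P(E|H) / P(E|not H)
= 0.68 / 0.2
= 3.4

3.4


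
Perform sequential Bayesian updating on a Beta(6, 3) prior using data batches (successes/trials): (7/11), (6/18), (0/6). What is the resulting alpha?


Accumulate successes: 13
Posterior alpha = prior alpha + sum of successes
= 6 + 13 = 19

19


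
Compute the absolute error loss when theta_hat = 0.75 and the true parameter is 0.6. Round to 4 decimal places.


L = |theta_hat - theta_true|
= |0.75 - 0.6| = 0.15

0.15


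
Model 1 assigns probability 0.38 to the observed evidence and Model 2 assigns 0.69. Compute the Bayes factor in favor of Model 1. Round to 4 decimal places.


BF = P(data|M1) / P(data|M2)
= 0.38 / 0.69 = 0.5507

0.5507


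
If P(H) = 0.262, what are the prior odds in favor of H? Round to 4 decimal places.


Prior odds = P(H) / (1 - P(H))
= 0.262 / 0.738
= 0.355

0.355


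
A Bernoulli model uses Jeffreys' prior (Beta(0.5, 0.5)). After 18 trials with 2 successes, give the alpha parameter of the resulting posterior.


Posterior = Beta(prior_alpha + successes, prior_beta + failures)
= Beta(0.5 + 2, 0.5 + 16)
Posterior alpha = 0.5 + k = 0.5 + 2 = 2.5

2.5


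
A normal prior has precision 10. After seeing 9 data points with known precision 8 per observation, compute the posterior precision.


In the conjugate normal model, precisions add:
tau_posterior = tau_prior + n * tau_data
= 10 + 9*8 = 82

82


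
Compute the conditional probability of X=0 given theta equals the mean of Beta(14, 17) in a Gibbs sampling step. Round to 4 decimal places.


Mean of Beta(14, 17) = 0.4516
P(X=0 | theta=0.4516) = 0.5484

0.5484


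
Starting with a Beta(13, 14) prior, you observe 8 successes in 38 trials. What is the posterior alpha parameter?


For a Beta-Binomial conjugate model:
Posterior alpha = prior alpha + number of successes
= 13 + 8 = 21

21


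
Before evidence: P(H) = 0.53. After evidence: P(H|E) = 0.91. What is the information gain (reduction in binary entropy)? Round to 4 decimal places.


Prior entropy = 0.9974
Posterior entropy = 0.4365
Information gain = 0.9974 - 0.4365 = 0.5609

0.5609


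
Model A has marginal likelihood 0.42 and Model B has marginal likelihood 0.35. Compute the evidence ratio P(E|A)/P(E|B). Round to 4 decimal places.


Evidence ratio = P(E|A) / P(E|B)
= 0.42 / 0.35
= 1.2

1.2


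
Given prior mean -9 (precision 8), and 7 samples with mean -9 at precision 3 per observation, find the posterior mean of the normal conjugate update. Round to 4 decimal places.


The posterior mean is a precision-weighted average of prior and data.
Post. prec. = 8 + 21 = 29
Post. mean = (-72 + -189)/29 = -261/29 = -9.0

-9.0


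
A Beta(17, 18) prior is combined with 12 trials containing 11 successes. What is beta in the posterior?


In conjugate updating:
beta_posterior = beta_prior + (n - k)
= 18 + (12 - 11)
= 18 + 1 = 19

19


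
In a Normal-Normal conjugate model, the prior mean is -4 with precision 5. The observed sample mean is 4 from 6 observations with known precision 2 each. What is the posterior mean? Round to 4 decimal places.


Posterior precision = tau0 + n*tau = 5 + 6*2 = 17
Posterior mean = (tau0*mu0 + n*tau*xbar) / posterior_precision
= (5*-4 + 6*2*4) / 17
= 28 / 17 = 1.6471

1.6471


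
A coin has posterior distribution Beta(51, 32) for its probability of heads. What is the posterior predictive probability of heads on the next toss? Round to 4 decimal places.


Posterior predictive = E[theta] = alpha/(alpha+beta)
= 51/83
= 0.6145

0.6145


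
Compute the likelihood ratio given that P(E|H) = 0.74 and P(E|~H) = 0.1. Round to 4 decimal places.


LR = P(E|H) / P(E|~H)
= 0.74 / 0.1 = 7.4

7.4


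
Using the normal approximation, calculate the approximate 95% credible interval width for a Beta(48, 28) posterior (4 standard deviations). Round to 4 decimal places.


Var(Beta) = 48*28/(76^2 * 77) = 0.003
SD = 0.055
Width ~ 4*SD = 0.2199

0.2199


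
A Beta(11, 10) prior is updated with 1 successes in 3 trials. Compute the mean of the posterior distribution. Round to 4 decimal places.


After update: Beta(12, 12)
Mean = 12 / (12 + 12) = 12 / 24
= 0.5

0.5


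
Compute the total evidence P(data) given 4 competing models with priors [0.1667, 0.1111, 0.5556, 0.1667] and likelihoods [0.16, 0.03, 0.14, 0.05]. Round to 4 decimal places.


Marginal likelihood = sum P(model_i) * P(data|model_i)
Model 1: 0.1667 * 0.16 = 0.0267
Model 2: 0.1111 * 0.03 = 0.0033
Model 3: 0.5556 * 0.14 = 0.0778
Model 4: 0.1667 * 0.05 = 0.0083
Total = 0.1161

0.1161


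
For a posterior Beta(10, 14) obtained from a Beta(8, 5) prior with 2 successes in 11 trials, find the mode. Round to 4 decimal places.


Mode = (alpha - 1) / (alpha + beta - 2)
= 9 / 22
= 0.4091

0.4091


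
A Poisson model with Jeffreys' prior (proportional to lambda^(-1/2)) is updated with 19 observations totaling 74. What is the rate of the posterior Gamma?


Posterior = Gamma(0.5 + S, n)
= Gamma(0.5 + 74, 19)
Posterior rate = 0 + n = 19

19.0


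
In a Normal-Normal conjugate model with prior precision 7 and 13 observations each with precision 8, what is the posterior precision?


Posterior precision = prior precision + n * observation precision
= 7 + 13 * 8
= 7 + 104 = 111

111


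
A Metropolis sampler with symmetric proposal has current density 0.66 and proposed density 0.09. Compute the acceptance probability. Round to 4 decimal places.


For symmetric proposals, acceptance = min(1, pi(x*)/pi(x))
= min(1, 0.09/0.66)
= min(1, 0.1364) = 0.1364

0.1364


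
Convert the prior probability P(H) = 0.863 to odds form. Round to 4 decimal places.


P(not H) = 1 - 0.863 = 0.137
Odds = 0.863 / 0.137 = 6.2993

6.2993


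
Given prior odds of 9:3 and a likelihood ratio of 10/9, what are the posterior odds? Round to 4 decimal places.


Posterior odds = prior odds * LR
Prior odds = 9/3 = 3.0
LR = 10/9 = 1.1111
Posterior odds = 3.0 * 1.1111 = 3.3333

3.3333


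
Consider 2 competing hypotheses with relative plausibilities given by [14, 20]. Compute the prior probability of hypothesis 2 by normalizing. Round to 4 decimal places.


Sum of weights = 14 + 20 = 34
Normalized prior for H2 = 20 / 34
= 0.5882

0.5882


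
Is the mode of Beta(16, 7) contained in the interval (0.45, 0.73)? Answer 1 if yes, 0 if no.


Mode = (a-1)/(a+b-2) = 15/21 = 0.7143
Interval: (0.45, 0.73)
Contains mode? 1

1


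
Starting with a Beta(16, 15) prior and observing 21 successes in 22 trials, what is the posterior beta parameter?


Posterior beta = prior beta + failures
Failures = 22 - 21 = 1
beta_post = 15 + 1 = 16

16


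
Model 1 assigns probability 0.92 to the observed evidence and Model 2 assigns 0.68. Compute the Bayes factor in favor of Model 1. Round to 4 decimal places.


BF = P(data|M1) / P(data|M2)
= 0.92 / 0.68 = 1.3529

1.3529


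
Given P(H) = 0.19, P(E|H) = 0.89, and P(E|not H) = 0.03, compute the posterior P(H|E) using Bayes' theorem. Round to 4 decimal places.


By Bayes' theorem: P(H|E) = P(E|H)*P(H) / P(E)
P(E) = P(E|H)*P(H) + P(E|not H)*P(not H)
P(E) = 0.89*0.19 + 0.03*0.81 = 0.1934
P(H|E) = 0.89*0.19 / 0.1934 = 0.8744

0.8744


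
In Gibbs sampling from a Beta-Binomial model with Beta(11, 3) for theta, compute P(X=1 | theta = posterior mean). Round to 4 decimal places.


Posterior mean = alpha/(alpha+beta) = 11/14 = 0.7857
P(X=1|theta=mean) = theta = 0.7857

0.7857


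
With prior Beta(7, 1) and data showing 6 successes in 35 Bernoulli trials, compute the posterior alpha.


Conjugate update: alpha_posterior = alpha_prior + k
= 7 + 6 = 13

13


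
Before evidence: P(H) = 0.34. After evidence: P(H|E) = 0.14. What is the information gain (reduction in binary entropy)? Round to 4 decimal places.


Prior entropy = 0.9248
Posterior entropy = 0.5842
Information gain = 0.9248 - 0.5842 = 0.3406

0.3406


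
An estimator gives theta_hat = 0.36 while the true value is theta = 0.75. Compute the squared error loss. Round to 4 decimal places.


The squared error loss is (theta_hat - theta)^2
= (0.36 - 0.75)^2
= (-0.39)^2 = 0.1521

0.1521


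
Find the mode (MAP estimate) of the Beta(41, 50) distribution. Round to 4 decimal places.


For Beta(a,b) with a,b > 1:
Mode = (a-1)/(a+b-2) = (41-1)/(91-2)
= 40/89 = 0.4494

0.4494


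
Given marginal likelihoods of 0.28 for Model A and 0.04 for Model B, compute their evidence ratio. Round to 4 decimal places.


Ratio = ML(A) / ML(B) = 0.28/0.04
= 7.0

7.0


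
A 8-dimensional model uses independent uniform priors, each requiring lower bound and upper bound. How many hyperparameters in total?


Per parameter: 2 (lower bound and upper bound).
Total = 8 * 2 = 16

16


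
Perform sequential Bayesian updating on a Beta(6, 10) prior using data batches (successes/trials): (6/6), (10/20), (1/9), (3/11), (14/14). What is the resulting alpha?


Accumulate successes: 34
Posterior alpha = prior alpha + sum of successes
= 6 + 34 = 40

40


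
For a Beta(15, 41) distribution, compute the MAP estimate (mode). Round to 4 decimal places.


MAP = mode = (a-1)/(a+b-2)
= (15-1)/(15+41-2)
= 14/54 = 0.2593

0.2593


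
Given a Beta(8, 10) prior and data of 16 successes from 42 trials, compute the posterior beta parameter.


Number of failures = 42 - 16 = 26
Posterior beta = 10 + 26 = 36

36


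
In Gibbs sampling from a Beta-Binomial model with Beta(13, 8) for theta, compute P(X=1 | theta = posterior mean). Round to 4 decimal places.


Posterior mean = alpha/(alpha+beta) = 13/21 = 0.619
P(X=1|theta=mean) = theta = 0.619

0.619


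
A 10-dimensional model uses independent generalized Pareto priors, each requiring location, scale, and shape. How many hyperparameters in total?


Per parameter: 3 (location, scale, and shape).
Total = 10 * 3 = 30

30


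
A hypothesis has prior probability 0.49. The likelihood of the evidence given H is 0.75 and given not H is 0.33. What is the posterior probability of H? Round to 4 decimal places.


Using Bayes' theorem:
P(E) = 0.49 * 0.75 + 0.51 * 0.33
P(E) = 0.5358
P(H|E) = (0.49 * 0.75) / 0.5358 = 0.6859

0.6859


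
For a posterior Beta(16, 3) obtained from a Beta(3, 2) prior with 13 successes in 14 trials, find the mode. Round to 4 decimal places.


Mode = (alpha - 1) / (alpha + beta - 2)
= 15 / 17
= 0.8824

0.8824


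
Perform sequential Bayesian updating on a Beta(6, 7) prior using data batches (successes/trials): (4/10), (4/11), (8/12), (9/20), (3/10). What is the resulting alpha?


Accumulate successes: 28
Posterior alpha = prior alpha + sum of successes
= 6 + 28 = 34

34


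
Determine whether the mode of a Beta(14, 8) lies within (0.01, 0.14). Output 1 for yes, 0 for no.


First find the mode: (a-1)/(a+b-2) = 0.65
Is 0.65 in (0.01, 0.14)? 0

0


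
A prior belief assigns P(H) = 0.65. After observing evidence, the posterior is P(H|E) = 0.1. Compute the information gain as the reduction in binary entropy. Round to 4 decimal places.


H(prior) = -0.65*log2(0.65) - 0.35*log2(0.35)
= 0.9341
H(post) = -0.1*log2(0.1) - 0.9*log2(0.9)
= 0.469
IG = 0.9341 - 0.469 = 0.4651

0.4651


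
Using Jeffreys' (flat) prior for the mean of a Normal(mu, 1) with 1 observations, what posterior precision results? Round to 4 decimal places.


Flat prior means prior precision is 0.
Posterior precision = n / sigma^2 = 1/1 = 1.0

1.0


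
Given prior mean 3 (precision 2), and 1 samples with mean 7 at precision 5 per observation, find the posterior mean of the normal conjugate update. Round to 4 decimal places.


The posterior mean is a precision-weighted average of prior and data.
Post. prec. = 2 + 5 = 7
Post. mean = (6 + 35)/7 = 41/7 = 5.8571

5.8571


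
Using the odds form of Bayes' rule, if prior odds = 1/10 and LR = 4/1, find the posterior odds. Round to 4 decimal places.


Bayes' rule in odds form: posterior odds = prior odds * LR
= (1 * 4) / (10 * 1)
= 4/10 = 0.4

0.4


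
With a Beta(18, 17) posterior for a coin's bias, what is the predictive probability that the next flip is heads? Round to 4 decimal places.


The predictive probability equals the posterior mean.
P(next = heads) = alpha / (alpha + beta)
= 18 / 35 = 0.5143

0.5143


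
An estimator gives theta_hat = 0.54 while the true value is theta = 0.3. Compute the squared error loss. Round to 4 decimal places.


The squared error loss is (theta_hat - theta)^2
= (0.54 - 0.3)^2
= (0.24)^2 = 0.0576

0.0576


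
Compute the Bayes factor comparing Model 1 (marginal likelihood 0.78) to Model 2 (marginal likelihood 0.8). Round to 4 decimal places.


BF12 = marginal likelihood of M1 / marginal likelihood of M2
= 0.78/0.8
= 0.975

0.975


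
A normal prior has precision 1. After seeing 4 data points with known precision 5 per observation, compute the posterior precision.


In the conjugate normal model, precisions add:
tau_posterior = tau_prior + n * tau_data
= 1 + 4*5 = 21

21


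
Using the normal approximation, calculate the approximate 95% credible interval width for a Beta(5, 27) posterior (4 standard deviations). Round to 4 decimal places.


Var(Beta) = 5*27/(32^2 * 33) = 0.004
SD = 0.0632
Width ~ 4*SD = 0.2528

0.2528


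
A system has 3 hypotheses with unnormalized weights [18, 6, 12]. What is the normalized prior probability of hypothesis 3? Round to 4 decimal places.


The normalized prior is the weight divided by the total.
Total weight = 36
P(H3) = 12 / 36 = 0.3333

0.3333


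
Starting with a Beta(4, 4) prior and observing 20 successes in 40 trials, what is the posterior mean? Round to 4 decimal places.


Posterior parameters: alpha = 4 + 20 = 24
beta = 4 + 20 = 24
Posterior mean = alpha / (alpha + beta) = 24 / 48
= 0.5

0.5


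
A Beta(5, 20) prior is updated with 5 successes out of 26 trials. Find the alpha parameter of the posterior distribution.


In the Beta-Binomial conjugate update:
alpha_post = alpha_prior + successes
= 5 + 5
= 10

10


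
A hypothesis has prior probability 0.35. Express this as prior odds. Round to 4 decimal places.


Odds = P(H) / P(not H) = 0.35 / 0.65
= 0.5385

0.5385


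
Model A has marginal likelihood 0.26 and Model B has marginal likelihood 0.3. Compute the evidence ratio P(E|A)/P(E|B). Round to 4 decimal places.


Evidence ratio = P(E|A) / P(E|B)
= 0.26 / 0.3
= 0.8667

0.8667


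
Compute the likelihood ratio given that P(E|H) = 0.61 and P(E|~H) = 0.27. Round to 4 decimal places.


LR = P(E|H) / P(E|~H)
= 0.61 / 0.27 = 2.2593

2.2593


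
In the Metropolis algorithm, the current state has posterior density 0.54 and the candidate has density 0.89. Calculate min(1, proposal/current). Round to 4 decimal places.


Ratio = 0.89/0.54 = 1.6481
Acceptance probability = min(1, 1.6481)
= 1.0

1.0


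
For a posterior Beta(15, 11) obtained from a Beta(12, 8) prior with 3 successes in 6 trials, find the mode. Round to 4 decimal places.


Mode = (alpha - 1) / (alpha + beta - 2)
= 14 / 24
= 0.5833

0.5833


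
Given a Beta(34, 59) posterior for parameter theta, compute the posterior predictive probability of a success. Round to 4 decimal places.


For a Beta-Bernoulli model, the predictive probability is the mean:
P(success) = 34/(34+59) = 34/93 = 0.3656

0.3656


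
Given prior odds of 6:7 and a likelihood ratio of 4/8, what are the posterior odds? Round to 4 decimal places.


Posterior odds = prior odds * LR
Prior odds = 6/7 = 0.8571
LR = 4/8 = 0.5
Posterior odds = 0.8571 * 0.5 = 0.4286

0.4286


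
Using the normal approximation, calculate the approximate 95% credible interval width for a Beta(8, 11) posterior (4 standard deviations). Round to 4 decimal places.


Var(Beta) = 8*11/(19^2 * 20) = 0.0122
SD = 0.1104
Width ~ 4*SD = 0.4416

0.4416


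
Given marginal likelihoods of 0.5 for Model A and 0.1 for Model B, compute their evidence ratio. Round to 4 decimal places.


Ratio = ML(A) / ML(B) = 0.5/0.1
= 5.0

5.0


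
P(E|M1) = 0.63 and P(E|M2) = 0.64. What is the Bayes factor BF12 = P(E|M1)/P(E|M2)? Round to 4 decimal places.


Bayes factor BF12 = P(E|M1) / P(E|M2)
= 0.63 / 0.64
= 0.9844

0.9844


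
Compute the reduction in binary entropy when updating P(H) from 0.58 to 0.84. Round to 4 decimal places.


H_before = -p*log2(p) - (1-p)*log2(1-p) for p=0.58: 0.9815
H_after for p=0.84: 0.6343
Reduction = 0.9815 - 0.6343 = 0.3471

0.3471


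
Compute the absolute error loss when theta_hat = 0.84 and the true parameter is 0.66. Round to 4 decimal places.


L = |theta_hat - theta_true|
= |0.84 - 0.66| = 0.18

0.18


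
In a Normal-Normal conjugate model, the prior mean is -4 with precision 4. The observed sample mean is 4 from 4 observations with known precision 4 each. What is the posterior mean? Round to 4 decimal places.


Posterior precision = tau0 + n*tau = 4 + 4*4 = 20
Posterior mean = (tau0*mu0 + n*tau*xbar) / posterior_precision
= (4*-4 + 4*4*4) / 20
= 48 / 20 = 2.4

2.4


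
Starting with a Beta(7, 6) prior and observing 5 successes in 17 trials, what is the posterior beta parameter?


Posterior beta = prior beta + failures
Failures = 17 - 5 = 12
beta_post = 6 + 12 = 18

18


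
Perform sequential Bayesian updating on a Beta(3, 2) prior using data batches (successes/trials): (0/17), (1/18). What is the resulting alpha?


Accumulate successes: 1
Posterior alpha = prior alpha + sum of successes
= 3 + 1 = 4

4


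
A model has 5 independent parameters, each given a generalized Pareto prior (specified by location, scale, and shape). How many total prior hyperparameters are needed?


Each generalized Pareto prior needs 3 hyperparameters (location, scale, and shape).
Total = 3 * 5 = 15

15


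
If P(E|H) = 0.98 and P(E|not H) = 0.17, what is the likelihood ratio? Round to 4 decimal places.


Likelihood ratio = P(E|H) / P(E|not H)
= 0.98 / 0.17
= 5.7647

5.7647


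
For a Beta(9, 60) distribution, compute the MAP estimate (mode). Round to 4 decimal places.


MAP = mode = (a-1)/(a+b-2)
= (9-1)/(9+60-2)
= 8/67 = 0.1194

0.1194


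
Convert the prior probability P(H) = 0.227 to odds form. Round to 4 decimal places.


P(not H) = 1 - 0.227 = 0.773
Odds = 0.227 / 0.773 = 0.2937

0.2937


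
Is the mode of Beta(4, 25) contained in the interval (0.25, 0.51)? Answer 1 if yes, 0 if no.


Mode = (a-1)/(a+b-2) = 3/27 = 0.1111
Interval: (0.25, 0.51)
Contains mode? 0

0


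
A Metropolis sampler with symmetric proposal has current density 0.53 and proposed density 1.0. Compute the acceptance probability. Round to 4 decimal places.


For symmetric proposals, acceptance = min(1, pi(x*)/pi(x))
= min(1, 1.0/0.53)
= min(1, 1.8868) = 1.0

1.0


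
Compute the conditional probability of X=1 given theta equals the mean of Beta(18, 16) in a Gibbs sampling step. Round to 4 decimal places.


Mean of Beta(18, 16) = 0.5294
P(X=1 | theta=0.5294) = 0.5294

0.5294


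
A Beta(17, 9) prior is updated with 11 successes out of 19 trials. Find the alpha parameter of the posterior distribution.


In the Beta-Binomial conjugate update:
alpha_post = alpha_prior + successes
= 17 + 11
= 28

28


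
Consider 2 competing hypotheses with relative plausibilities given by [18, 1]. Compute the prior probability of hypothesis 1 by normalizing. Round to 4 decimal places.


Sum of weights = 18 + 1 = 19
Normalized prior for H1 = 18 / 19
= 0.9474

0.9474


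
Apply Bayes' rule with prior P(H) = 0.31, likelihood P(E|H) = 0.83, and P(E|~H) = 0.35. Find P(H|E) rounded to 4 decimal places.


Step 1: Compute marginal P(E) = P(E|H)P(H) + P(E|~H)P(~H)
= 0.83*0.31 + 0.35*0.69 = 0.4988
Step 2: P(H|E) = P(E|H)P(H)/P(E) = 0.2573/0.4988
= 0.5158

0.5158


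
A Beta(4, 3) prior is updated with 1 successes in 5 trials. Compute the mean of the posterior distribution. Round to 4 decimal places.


After update: Beta(5, 7)
Mean = 5 / (5 + 7) = 5 / 12
= 0.4167

0.4167


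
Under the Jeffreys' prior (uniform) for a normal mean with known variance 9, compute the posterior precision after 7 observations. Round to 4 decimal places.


Prior precision = 0 (flat prior).
Post. prec. = 0 + n/var = 7/9 = 0.7778

0.7778


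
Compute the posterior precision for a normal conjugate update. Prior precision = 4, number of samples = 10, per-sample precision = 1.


tau_post = tau_0 + n * tau
= 4 + 10 * 1 = 14

14


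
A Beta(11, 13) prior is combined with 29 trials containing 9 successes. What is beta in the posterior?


In conjugate updating:
beta_posterior = beta_prior + (n - k)
= 13 + (29 - 9)
= 13 + 20 = 33

33


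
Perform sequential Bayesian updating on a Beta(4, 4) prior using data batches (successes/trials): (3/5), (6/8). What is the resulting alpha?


Accumulate successes: 9
Posterior alpha = prior alpha + sum of successes
= 4 + 9 = 13

13


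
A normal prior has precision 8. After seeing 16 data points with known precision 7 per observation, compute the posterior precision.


In the conjugate normal model, precisions add:
tau_posterior = tau_prior + n * tau_data
= 8 + 16*7 = 120

120


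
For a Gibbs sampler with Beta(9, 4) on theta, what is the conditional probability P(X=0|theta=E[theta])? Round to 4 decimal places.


E[theta] = 9/(9+4) = 0.6923
P(X=0|theta) = 1 - theta = 0.3077

0.3077


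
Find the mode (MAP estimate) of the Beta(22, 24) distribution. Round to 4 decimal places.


For Beta(a,b) with a,b > 1:
Mode = (a-1)/(a+b-2) = (22-1)/(46-2)
= 21/44 = 0.4773

0.4773


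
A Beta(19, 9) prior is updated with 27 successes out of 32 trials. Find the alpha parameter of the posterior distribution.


In the Beta-Binomial conjugate update:
alpha_post = alpha_prior + successes
= 19 + 27
= 46

46


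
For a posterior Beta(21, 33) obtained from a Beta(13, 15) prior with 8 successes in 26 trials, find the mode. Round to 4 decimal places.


Mode = (alpha - 1) / (alpha + beta - 2)
= 20 / 52
= 0.3846

0.3846


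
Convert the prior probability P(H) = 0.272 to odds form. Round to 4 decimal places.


P(not H) = 1 - 0.272 = 0.728
Odds = 0.272 / 0.728 = 0.3736

0.3736


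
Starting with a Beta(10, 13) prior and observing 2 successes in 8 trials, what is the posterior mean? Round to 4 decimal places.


Posterior parameters: alpha = 10 + 2 = 12
beta = 13 + 6 = 19
Posterior mean = alpha / (alpha + beta) = 12 / 31
= 0.3871

0.3871


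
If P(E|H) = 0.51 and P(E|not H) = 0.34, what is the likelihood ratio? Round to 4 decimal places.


Likelihood ratio = P(E|H) / P(E|not H)
= 0.51 / 0.34
= 1.5

1.5


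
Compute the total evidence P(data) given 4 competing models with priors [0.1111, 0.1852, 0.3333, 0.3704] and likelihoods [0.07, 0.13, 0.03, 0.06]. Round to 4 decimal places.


Marginal likelihood = sum P(model_i) * P(data|model_i)
Model 1: 0.1111 * 0.07 = 0.0078
Model 2: 0.1852 * 0.13 = 0.0241
Model 3: 0.3333 * 0.03 = 0.01
Model 4: 0.3704 * 0.06 = 0.0222
Total = 0.0641

0.0641


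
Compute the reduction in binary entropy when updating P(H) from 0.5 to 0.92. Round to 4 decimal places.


H_before = -p*log2(p) - (1-p)*log2(1-p) for p=0.5: 1.0
H_after for p=0.92: 0.4022
Reduction = 1.0 - 0.4022 = 0.5978

0.5978


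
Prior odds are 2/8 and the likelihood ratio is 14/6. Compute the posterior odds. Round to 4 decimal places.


Posterior odds = prior odds * likelihood ratio
= (2/8) * (14/6)
= 28 / 48
= 0.5833

0.5833


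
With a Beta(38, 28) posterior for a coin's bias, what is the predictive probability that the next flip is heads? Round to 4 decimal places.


The predictive probability equals the posterior mean.
P(next = heads) = alpha / (alpha + beta)
= 38 / 66 = 0.5758

0.5758


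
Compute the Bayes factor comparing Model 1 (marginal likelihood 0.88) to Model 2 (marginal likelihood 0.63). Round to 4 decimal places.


BF12 = marginal likelihood of M1 / marginal likelihood of M2
= 0.88/0.63
= 1.3968

1.3968


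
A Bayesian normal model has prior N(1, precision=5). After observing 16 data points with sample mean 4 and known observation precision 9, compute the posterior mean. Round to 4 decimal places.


Posterior mean = (prior_precision * prior_mean + n * data_precision * data_mean) / (prior_precision + n * data_precision)
Numerator = 5*1 + 16*9*4 = 581
Denominator = 5 + 16*9 = 149
Posterior mean = 3.8993

3.8993


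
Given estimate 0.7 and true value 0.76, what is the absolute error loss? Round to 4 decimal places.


Absolute error = |estimate - true|
= |-0.06| = 0.06

0.06


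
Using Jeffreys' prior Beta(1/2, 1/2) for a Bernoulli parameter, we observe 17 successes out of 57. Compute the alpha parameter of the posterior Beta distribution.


Conjugate update: Beta(0.5 + k, 0.5 + n - k).
k = 17, n - k = 40
Posterior alpha = 0.5 + k = 0.5 + 17 = 17.5

17.5


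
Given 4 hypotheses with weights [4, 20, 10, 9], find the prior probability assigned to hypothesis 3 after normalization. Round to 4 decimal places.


To normalize, divide each weight by the sum of all weights.
Sum = 43
Prior(H3) = 10/43 = 0.2326

0.2326


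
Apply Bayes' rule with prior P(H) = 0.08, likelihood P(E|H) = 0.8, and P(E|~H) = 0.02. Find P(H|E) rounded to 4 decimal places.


Step 1: Compute marginal P(E) = P(E|H)P(H) + P(E|~H)P(~H)
= 0.8*0.08 + 0.02*0.92 = 0.0824
Step 2: P(H|E) = P(E|H)P(H)/P(E) = 0.064/0.0824
= 0.7767

0.7767


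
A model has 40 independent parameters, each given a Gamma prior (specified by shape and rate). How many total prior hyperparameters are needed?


Each Gamma prior needs 2 hyperparameters (shape and rate).
Total = 2 * 40 = 80

80


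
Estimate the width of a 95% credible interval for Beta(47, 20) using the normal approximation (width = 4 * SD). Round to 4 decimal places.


For Beta(a,b): Var = ab/((a+b)^2(a+b+1))
Var = 0.0031, SD = 0.0555
Approximate 95% CI width = 4 * 0.0555 = 0.222

0.222


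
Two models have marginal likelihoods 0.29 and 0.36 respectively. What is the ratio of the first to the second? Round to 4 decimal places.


Evidence ratio = 0.29 / 0.36
= 0.8056

0.8056


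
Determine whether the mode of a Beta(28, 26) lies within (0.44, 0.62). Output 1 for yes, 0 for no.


First find the mode: (a-1)/(a+b-2) = 0.5192
Is 0.5192 in (0.44, 0.62)? 1

1


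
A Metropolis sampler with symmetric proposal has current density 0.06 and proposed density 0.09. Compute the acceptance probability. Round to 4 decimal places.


For symmetric proposals, acceptance = min(1, pi(x*)/pi(x))
= min(1, 0.09/0.06)
= min(1, 1.5) = 1.0

1.0


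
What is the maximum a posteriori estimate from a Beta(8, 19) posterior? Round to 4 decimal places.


The MAP estimate equals the mode of the distribution.
Mode of Beta(a,b) = (a-1)/(a+b-2)
= 7/25
= 0.28

0.28


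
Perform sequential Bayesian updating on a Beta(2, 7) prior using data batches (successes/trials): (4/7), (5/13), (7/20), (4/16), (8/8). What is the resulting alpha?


Accumulate successes: 28
Posterior alpha = prior alpha + sum of successes
= 2 + 28 = 30

30


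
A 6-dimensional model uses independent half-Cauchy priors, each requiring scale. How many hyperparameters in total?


Per parameter: 1 (scale).
Total = 6 * 1 = 6

6


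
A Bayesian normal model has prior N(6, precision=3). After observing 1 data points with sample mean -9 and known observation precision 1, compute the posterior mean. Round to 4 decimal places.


Posterior mean = (prior_precision * prior_mean + n * data_precision * data_mean) / (prior_precision + n * data_precision)
Numerator = 3*6 + 1*1*-9 = 9
Denominator = 3 + 1*1 = 4
Posterior mean = 2.25

2.25


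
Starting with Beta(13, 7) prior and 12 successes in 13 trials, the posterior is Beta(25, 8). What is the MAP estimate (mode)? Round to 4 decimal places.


The mode of Beta(a, b) when a > 1 and b > 1 is (a-1)/(a+b-2)
= (25 - 1) / (25 + 8 - 2)
= 24 / 31
= 0.7742

0.7742


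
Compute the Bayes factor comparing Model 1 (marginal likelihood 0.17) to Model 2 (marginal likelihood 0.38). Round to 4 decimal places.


BF12 = marginal likelihood of M1 / marginal likelihood of M2
= 0.17/0.38
= 0.4474

0.4474


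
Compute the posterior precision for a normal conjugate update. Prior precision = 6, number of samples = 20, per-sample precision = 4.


tau_post = tau_0 + n * tau
= 6 + 20 * 4 = 86

86


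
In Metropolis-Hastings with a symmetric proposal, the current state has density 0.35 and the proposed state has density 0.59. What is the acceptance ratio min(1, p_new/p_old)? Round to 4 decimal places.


Ratio = p_new / p_old = 0.59 / 0.35 = 1.6857
Acceptance = min(1, 1.6857) = 1.0

1.0


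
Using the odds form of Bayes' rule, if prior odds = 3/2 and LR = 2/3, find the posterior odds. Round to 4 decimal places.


Bayes' rule in odds form: posterior odds = prior odds * LR
= (3 * 2) / (2 * 3)
= 6/6 = 1.0

1.0


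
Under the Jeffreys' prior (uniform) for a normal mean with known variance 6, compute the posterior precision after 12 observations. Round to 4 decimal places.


Prior precision = 0 (flat prior).
Post. prec. = 0 + n/var = 12/6 = 2.0

2.0


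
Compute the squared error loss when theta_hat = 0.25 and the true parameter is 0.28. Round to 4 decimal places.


L = (theta_hat - theta_true)^2
= (0.25 - 0.28)^2
= -0.03^2 = 0.0009

0.0009


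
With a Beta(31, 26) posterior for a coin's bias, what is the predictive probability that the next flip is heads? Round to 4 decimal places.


The predictive probability equals the posterior mean.
P(next = heads) = alpha / (alpha + beta)
= 31 / 57 = 0.5439

0.5439


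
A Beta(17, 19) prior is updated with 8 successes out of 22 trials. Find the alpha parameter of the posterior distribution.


In the Beta-Binomial conjugate update:
alpha_post = alpha_prior + successes
= 17 + 8
= 25

25


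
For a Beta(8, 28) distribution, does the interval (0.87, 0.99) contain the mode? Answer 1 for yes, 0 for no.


Mode of Beta(a,b) = (a-1)/(a+b-2)
= (8-1)/(8+28-2) = 0.2059
Check: 0.87 <= 0.2059 <= 0.99?
Result: 0

0


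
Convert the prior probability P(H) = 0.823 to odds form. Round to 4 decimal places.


P(not H) = 1 - 0.823 = 0.177
Odds = 0.823 / 0.177 = 4.6497

4.6497


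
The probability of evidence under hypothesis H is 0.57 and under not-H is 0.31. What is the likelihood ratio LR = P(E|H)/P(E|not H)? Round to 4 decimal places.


LR = 0.57 / 0.31
= 1.8387

1.8387


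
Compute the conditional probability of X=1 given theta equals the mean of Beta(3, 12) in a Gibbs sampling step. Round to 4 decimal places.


Mean of Beta(3, 12) = 0.2
P(X=1 | theta=0.2) = 0.2

0.2


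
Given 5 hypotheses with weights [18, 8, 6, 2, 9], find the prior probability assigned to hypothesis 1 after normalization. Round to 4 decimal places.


To normalize, divide each weight by the sum of all weights.
Sum = 43
Prior(H1) = 18/43 = 0.4186

0.4186


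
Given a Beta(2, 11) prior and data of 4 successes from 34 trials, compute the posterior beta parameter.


Number of failures = 34 - 4 = 30
Posterior beta = 11 + 30 = 41

41


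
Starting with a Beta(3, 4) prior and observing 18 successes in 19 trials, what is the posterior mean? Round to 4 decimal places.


Posterior parameters: alpha = 3 + 18 = 21
beta = 4 + 1 = 5
Posterior mean = alpha / (alpha + beta) = 21 / 26
= 0.8077

0.8077


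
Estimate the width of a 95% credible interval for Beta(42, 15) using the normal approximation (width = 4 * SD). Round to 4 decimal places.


For Beta(a,b): Var = ab/((a+b)^2(a+b+1))
Var = 0.0033, SD = 0.0578
Approximate 95% CI width = 4 * 0.0578 = 0.2313

0.2313


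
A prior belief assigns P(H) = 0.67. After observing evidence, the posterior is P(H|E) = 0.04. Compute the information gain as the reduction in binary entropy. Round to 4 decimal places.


H(prior) = -0.67*log2(0.67) - 0.33*log2(0.33)
= 0.9149
H(post) = -0.04*log2(0.04) - 0.96*log2(0.96)
= 0.2423
IG = 0.9149 - 0.2423 = 0.6726

0.6726


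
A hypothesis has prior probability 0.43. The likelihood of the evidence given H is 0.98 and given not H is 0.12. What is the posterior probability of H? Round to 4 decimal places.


Using Bayes' theorem:
P(E) = 0.43 * 0.98 + 0.57 * 0.12
P(E) = 0.4898
P(H|E) = (0.43 * 0.98) / 0.4898 = 0.8604

0.8604


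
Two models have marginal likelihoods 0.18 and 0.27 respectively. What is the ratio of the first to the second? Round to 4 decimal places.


Evidence ratio = 0.18 / 0.27
= 0.6667

0.6667


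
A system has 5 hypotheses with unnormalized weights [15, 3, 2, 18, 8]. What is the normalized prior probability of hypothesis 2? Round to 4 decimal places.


The normalized prior is the weight divided by the total.
Total weight = 46
P(H2) = 3 / 46 = 0.0652

0.0652


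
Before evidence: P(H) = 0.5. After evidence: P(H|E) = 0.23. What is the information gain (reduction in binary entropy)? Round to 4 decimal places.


Prior entropy = 1.0
Posterior entropy = 0.778
Information gain = 1.0 - 0.778 = 0.222

0.222


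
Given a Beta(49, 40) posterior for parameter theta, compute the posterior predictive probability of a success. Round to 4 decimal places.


For a Beta-Bernoulli model, the predictive probability is the mean:
P(success) = 49/(49+40) = 49/89 = 0.5506

0.5506


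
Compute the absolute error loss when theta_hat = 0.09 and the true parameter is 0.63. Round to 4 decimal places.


L = |theta_hat - theta_true|
= |0.09 - 0.63| = 0.54

0.54


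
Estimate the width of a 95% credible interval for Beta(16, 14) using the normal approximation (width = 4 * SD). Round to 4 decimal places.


For Beta(a,b): Var = ab/((a+b)^2(a+b+1))
Var = 0.008, SD = 0.0896
Approximate 95% CI width = 4 * 0.0896 = 0.3584

0.3584


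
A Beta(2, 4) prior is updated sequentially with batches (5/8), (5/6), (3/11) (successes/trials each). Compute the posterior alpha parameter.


Sequential conjugate updating is equivalent to a single batch update.
Total successes across all batches = 13
alpha_posterior = alpha_prior + total_successes = 2 + 13
= 15

15


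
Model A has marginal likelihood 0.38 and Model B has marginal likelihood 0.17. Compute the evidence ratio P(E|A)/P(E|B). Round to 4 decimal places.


Evidence ratio = P(E|A) / P(E|B)
= 0.38 / 0.17
= 2.2353

2.2353


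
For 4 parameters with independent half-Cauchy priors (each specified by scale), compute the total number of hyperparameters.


A half-Cauchy prior has 1 hyperparameter per parameter.
Total = 4 * 1 = 4

4


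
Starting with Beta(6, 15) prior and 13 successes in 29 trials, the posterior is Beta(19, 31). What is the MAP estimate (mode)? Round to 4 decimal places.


The mode of Beta(a, b) when a > 1 and b > 1 is (a-1)/(a+b-2)
= (19 - 1) / (19 + 31 - 2)
= 18 / 48
= 0.375

0.375


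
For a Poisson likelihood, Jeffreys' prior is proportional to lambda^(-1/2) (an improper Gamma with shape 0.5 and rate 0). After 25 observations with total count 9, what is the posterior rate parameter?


Jeffreys' prior for Poisson is proportional to lambda^(-1/2).
Posterior is Gamma(0.5 + S, 0 + n) = Gamma(0.5 + 9, 25).
Posterior rate = 0 + n = 25

25.0


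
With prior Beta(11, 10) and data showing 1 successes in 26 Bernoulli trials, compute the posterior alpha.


Conjugate update: alpha_posterior = alpha_prior + k
= 11 + 1 = 12

12


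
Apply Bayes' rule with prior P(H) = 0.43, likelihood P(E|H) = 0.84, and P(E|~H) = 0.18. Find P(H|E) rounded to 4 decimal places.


Step 1: Compute marginal P(E) = P(E|H)P(H) + P(E|~H)P(~H)
= 0.84*0.43 + 0.18*0.57 = 0.4638
Step 2: P(H|E) = P(E|H)P(H)/P(E) = 0.3612/0.4638
= 0.7788

0.7788


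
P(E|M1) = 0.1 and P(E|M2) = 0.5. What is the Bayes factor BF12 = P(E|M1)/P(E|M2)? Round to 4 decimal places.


Bayes factor BF12 = P(E|M1) / P(E|M2)
= 0.1 / 0.5
= 0.2

0.2


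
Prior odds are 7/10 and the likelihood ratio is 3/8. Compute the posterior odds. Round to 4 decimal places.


Posterior odds = prior odds * likelihood ratio
= (7/10) * (3/8)
= 21 / 80
= 0.2625

0.2625


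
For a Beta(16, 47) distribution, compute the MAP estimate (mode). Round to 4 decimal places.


MAP = mode = (a-1)/(a+b-2)
= (16-1)/(16+47-2)
= 15/61 = 0.2459

0.2459


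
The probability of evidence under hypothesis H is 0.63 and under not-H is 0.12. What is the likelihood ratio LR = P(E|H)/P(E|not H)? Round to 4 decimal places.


LR = 0.63 / 0.12
= 5.25

5.25


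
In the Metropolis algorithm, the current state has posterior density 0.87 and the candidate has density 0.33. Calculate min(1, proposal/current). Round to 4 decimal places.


Ratio = 0.33/0.87 = 0.3793
Acceptance probability = min(1, 0.3793)
= 0.3793

0.3793


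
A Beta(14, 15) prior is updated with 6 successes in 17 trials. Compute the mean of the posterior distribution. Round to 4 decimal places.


After update: Beta(20, 26)
Mean = 20 / (20 + 26) = 20 / 46
= 0.4348

0.4348


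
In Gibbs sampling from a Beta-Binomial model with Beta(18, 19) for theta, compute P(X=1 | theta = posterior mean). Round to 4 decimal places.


Posterior mean = alpha/(alpha+beta) = 18/37 = 0.4865
P(X=1|theta=mean) = theta = 0.4865

0.4865


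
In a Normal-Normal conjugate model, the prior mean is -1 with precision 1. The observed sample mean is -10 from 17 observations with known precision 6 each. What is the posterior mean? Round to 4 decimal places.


Posterior precision = tau0 + n*tau = 1 + 17*6 = 103
Posterior mean = (tau0*mu0 + n*tau*xbar) / posterior_precision
= (1*-1 + 17*6*-10) / 103
= -1021 / 103 = -9.9126

-9.9126
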